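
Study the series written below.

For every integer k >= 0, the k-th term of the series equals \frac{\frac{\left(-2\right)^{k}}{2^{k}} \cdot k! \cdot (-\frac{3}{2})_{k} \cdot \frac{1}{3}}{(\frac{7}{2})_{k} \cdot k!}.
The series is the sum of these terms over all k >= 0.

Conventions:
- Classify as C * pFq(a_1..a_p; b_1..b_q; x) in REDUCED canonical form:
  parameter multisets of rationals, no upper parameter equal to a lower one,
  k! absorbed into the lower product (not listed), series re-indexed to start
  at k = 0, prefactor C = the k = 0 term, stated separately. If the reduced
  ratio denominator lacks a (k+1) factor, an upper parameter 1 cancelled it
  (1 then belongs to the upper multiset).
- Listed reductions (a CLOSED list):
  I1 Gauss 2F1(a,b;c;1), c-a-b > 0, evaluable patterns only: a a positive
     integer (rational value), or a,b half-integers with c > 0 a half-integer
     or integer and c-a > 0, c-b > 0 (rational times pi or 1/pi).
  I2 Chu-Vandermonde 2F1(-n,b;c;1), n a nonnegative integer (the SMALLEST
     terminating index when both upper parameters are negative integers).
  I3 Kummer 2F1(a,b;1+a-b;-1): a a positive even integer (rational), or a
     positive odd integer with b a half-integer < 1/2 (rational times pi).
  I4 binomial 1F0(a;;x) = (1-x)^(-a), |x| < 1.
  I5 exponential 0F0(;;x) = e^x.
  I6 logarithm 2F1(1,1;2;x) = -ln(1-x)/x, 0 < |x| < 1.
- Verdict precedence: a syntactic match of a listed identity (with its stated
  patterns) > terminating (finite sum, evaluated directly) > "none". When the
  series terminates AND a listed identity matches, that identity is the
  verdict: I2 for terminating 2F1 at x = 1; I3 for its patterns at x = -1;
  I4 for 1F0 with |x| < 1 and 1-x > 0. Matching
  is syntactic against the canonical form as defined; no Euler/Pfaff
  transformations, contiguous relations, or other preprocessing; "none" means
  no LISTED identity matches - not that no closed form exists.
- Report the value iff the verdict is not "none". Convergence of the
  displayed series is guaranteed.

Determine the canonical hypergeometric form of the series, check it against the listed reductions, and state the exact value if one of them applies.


Canonical form: C = \frac{1}{3} times 2F1 with upper {-\frac{3}{2}, 1}, lower {\frac{7}{2}}, x = -1. Verdict (x = -1): Kummer's theorem (I3) applies (x = -1; c = \frac{7}{2} equals 1+a-b for upper {-\frac{3}{2}, 1}: listed pattern). Exact value: \frac{5}{32} \cdot \pi.

First insight: x = -1 and the two k-th powers (prefactor 1/3) combine into one argument.
Ratio: r(k) = -1 * (k-\frac{3}{2}) (k+1) / [(k+\frac{7}{2}) (k+1)] - rational in k, leading ratio -1; with t_0 = \frac{1}{3}, classification follows.


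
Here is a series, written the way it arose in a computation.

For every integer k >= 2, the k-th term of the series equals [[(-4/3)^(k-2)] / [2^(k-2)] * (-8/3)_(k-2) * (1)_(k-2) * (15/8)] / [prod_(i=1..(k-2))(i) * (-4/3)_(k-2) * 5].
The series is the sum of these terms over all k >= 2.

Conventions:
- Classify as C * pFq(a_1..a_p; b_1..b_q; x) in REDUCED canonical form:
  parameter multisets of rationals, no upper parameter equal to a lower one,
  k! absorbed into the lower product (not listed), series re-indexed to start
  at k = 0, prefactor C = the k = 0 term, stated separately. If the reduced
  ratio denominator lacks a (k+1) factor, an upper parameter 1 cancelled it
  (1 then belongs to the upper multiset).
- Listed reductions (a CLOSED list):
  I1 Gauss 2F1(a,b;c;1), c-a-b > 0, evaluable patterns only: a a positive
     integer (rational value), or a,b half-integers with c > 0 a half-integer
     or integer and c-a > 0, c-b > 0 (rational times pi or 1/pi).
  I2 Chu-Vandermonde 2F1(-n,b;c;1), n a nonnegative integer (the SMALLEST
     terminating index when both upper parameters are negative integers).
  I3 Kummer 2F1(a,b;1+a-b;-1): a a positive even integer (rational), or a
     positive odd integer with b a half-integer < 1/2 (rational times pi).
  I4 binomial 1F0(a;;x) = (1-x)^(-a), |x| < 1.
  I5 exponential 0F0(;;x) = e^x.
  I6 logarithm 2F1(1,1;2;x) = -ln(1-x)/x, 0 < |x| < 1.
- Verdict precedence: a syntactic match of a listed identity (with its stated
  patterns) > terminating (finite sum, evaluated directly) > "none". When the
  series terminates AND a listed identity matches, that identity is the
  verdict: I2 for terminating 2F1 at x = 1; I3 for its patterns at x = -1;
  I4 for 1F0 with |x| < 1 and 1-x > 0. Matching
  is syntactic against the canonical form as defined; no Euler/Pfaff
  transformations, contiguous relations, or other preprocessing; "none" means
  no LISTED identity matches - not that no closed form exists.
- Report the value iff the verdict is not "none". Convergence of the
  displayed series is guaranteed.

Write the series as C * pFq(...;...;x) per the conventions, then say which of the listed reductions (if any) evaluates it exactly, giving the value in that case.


Reduced: x = -2/3, 2F1, upper = {-8/3, 1}, lower = {-4/3}, C = 3/8. Verdict: none. A 2F1 with upper {-8/3, 1} fits none of I1-I6 at x = -2/3; the sum runs forever.

Key observation: with t_0 = 3/8, the product of the first k integers (C = 3/8) is k!.
Adjacent-term ratio: r(k) = (-2/3) * (k-8/3) (k+1) / [(k-4/3) (k+1)] ; factor over Q: parameters, x = (-2/3), and C = 3/8.


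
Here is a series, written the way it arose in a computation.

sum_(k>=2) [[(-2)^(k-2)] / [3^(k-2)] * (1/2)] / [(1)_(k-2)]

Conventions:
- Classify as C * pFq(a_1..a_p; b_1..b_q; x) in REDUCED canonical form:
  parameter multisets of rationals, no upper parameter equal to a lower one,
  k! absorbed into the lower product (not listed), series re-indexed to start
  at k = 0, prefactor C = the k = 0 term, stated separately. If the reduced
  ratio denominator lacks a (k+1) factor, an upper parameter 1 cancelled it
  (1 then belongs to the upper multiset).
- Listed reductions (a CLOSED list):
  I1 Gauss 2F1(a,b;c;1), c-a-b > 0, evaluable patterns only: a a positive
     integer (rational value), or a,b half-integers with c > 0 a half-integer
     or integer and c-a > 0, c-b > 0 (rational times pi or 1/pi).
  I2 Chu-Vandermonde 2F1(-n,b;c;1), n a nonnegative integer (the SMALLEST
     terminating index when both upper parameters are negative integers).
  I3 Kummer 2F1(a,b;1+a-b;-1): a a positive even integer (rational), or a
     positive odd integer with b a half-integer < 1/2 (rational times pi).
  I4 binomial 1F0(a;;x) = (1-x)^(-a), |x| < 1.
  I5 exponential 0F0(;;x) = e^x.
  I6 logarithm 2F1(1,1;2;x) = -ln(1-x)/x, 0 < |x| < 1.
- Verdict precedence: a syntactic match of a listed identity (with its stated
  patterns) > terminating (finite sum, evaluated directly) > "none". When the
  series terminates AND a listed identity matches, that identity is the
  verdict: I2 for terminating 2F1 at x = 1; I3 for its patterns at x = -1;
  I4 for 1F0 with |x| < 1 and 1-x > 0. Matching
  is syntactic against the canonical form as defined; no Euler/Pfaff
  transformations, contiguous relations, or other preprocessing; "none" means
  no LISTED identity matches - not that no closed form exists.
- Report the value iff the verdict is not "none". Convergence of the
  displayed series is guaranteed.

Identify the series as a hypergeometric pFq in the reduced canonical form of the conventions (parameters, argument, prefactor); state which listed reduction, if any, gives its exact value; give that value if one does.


At argument -2/3: a 0F0 with upper {-}, lower {-}, scaled by C = 1/2. Verdict: this is exponential (I5) (the 0F0 exponential series at x = -2/3). Its exact value is (1/2) * e^(-2/3).

Key observation: with t_0 = 1/2, (1)_k (C = 1/2, x = -2/3) is k! itself.
Ratio: r(k) = (-2/3) * 1 / [(k+1)] - poly over poly, x = (-2/3) from leading terms; C = 1/2 at k = 0.


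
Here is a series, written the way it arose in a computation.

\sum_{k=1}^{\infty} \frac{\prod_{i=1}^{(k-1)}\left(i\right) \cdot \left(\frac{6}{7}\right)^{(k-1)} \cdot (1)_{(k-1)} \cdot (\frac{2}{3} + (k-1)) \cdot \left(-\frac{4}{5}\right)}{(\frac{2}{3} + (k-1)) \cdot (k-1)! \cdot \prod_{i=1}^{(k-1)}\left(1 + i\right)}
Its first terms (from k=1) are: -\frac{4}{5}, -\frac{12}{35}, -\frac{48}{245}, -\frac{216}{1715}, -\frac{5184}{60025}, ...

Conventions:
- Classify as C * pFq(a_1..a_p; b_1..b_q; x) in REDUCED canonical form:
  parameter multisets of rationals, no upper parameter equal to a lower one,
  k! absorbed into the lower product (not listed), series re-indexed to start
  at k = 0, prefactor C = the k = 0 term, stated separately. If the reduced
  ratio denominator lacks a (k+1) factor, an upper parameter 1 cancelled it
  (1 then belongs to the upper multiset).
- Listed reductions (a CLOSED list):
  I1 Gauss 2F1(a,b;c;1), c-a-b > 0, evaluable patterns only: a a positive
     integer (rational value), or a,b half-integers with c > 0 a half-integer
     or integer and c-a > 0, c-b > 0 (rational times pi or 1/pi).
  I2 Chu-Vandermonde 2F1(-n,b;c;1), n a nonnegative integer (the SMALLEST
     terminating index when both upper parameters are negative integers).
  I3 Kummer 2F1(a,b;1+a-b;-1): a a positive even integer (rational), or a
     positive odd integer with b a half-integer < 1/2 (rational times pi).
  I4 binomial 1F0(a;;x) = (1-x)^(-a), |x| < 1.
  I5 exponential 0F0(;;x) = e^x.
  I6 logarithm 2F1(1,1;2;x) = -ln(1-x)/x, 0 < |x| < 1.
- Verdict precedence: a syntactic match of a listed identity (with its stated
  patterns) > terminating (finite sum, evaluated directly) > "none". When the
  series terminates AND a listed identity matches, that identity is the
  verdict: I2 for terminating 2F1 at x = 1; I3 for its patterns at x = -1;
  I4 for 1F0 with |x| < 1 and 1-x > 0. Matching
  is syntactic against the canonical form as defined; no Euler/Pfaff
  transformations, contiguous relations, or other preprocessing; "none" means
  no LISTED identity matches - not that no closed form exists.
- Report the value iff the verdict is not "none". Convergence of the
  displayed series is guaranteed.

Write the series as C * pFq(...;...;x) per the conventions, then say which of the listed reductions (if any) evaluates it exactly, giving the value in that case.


At argument \frac{6}{7}: a 2F1 with upper {1, 1}, lower {2}, scaled by C = -\frac{4}{5}. Verdict: this is the I6 logarithm reduction (the logarithm: parameters (1,1;2), x = \frac{6}{7}). Hence: \frac{14}{15} \cdot \ln\left(\frac{1}{7}\right).

Key step: t_0 being -\frac{4}{5}, k + 2/3 divides numerator and denominator alike; prefactor -4/5 after cancelling.
Step ratio: r(k) = \frac{6}{7} * (k+1) (k+1) / [(k+2) (k+1)] - poly over poly, x = \frac{6}{7} from leading terms; C = -\frac{4}{5} at k = 0.


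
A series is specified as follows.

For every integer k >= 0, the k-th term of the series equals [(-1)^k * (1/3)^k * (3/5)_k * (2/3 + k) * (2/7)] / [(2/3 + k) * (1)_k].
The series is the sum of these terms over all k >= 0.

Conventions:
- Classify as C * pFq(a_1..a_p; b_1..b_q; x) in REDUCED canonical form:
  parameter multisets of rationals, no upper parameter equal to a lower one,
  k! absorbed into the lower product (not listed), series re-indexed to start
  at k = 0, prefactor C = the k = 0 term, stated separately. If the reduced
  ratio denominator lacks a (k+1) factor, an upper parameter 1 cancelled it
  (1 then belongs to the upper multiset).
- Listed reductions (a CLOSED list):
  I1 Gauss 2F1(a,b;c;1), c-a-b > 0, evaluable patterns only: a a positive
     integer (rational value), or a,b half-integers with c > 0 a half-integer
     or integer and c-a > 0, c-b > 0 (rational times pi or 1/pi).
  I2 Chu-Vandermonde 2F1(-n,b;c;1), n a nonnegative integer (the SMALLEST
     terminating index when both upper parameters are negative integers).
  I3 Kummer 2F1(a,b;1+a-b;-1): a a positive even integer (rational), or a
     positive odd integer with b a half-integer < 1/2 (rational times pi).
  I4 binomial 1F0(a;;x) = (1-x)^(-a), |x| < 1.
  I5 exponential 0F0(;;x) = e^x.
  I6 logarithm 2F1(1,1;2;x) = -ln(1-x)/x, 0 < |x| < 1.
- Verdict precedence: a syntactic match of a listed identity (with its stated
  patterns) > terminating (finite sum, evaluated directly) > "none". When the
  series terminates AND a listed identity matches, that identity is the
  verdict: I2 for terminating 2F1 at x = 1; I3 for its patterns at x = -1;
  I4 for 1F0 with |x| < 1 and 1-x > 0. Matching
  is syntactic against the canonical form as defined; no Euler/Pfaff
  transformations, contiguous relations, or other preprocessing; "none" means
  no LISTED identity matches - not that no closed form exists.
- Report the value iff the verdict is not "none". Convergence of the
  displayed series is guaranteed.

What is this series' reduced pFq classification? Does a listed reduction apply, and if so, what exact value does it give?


Structural cue: t_0 being 2/7, the (-1)^k factor (C = 2/7) folds into the argument's sign.
Step ratio: r(k) = (-1/3) * (k+3/5) / [(k+1)] - rational in k. x = (-1/3); t_0 = 2/7; negate the roots.

Canonical form: C = 2/7 times 1F0 with upper {3/5}, lower {-}, x = -1/3. Verdict at x = -1/3: the I4 binomial reduction matches (the 1F0 binomial series: exponent -3/5, x = -1/3). Its exact value is (2/7) * (4/3)^(-3/5).


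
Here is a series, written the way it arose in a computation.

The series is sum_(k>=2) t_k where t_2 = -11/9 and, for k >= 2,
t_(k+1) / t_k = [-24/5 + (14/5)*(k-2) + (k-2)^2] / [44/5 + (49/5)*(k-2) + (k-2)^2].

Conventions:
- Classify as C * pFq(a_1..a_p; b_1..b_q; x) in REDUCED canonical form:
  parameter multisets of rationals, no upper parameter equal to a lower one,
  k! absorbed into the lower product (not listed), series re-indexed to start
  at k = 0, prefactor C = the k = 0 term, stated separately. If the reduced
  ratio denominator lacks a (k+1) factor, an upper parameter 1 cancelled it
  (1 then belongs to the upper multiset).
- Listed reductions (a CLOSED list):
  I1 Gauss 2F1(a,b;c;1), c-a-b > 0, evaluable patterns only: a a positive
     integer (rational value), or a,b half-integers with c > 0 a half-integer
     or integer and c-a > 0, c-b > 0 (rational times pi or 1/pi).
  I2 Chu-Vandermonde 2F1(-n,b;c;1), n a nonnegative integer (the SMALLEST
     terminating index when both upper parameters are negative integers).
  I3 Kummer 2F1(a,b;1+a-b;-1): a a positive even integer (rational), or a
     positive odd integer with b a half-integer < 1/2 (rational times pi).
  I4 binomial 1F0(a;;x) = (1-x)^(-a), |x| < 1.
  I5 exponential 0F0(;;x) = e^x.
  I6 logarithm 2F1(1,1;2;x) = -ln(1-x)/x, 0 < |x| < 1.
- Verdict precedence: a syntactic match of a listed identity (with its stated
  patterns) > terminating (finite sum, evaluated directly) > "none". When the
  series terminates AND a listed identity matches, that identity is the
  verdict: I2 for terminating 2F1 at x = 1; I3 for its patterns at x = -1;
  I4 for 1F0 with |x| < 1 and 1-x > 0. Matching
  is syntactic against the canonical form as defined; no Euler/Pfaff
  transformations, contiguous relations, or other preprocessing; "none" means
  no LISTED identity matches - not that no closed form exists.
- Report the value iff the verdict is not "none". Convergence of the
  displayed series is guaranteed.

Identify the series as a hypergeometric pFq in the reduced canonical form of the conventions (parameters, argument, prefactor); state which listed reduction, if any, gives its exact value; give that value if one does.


Reduced: x = 1, 2F1, upper = {-6/5, 4}, lower = {44/5}, C = -11/9. Verdict: Gauss (I1, integer-parameter pattern) matches (x = 1: the Gamma ratio telescopes since c-a-b = 6 > 0 and a = 4 in Z>0). Hence: -70499/118125.

The tell: with t_0 = -11/9, factor the ratio over Q (prefactor -11/9): negated roots = parameters.
Step ratio: r(k) = 1 * (k-6/5) (k+4) / [(k+44/5) (k+1)] - rational in k. x = 1; t_0 = -11/9; negate the roots.


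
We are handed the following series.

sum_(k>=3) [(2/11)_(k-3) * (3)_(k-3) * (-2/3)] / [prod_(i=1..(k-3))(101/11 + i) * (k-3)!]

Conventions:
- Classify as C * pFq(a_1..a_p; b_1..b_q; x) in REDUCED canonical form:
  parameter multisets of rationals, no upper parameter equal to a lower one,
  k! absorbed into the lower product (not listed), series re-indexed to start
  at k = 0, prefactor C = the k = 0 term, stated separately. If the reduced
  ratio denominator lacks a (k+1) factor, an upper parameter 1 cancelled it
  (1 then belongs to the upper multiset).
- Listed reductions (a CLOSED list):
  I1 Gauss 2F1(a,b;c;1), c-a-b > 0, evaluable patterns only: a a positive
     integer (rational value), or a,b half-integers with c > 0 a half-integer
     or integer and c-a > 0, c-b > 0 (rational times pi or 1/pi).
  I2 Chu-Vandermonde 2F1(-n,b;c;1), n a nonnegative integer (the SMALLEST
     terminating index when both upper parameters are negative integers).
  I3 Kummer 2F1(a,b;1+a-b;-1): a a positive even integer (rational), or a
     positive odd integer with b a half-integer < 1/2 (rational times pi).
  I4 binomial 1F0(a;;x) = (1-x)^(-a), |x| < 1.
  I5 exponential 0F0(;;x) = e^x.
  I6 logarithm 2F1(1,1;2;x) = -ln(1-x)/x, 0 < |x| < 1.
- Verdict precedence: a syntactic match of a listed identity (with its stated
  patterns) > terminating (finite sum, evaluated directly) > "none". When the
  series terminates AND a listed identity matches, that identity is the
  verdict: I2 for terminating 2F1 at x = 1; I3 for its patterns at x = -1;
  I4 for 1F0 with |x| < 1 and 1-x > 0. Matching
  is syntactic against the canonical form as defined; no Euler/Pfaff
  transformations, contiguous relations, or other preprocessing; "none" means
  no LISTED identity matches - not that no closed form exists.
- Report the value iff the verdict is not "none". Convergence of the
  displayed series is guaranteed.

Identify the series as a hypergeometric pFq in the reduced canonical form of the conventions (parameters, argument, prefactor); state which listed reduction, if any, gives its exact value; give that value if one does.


At argument 1: a 2F1 with upper {2/11, 3}, lower {112/11}, scaled by C = -2/3. Verdict: Gauss's theorem (I1) matches (x = 1: the Gamma ratio telescopes since c-a-b = 7 > 0 and a = 3 in Z>0). Sum: -39895/55902.

Key observation: t_0 = -2/3 here, and the lower running product (C = -2/3) is a rising factorial.
Step ratio: r(k) = 1 * (k+2/11) (k+3) / [(k+112/11) (k+1)] - rational in k. x = 1; t_0 = -2/3; negate the roots.


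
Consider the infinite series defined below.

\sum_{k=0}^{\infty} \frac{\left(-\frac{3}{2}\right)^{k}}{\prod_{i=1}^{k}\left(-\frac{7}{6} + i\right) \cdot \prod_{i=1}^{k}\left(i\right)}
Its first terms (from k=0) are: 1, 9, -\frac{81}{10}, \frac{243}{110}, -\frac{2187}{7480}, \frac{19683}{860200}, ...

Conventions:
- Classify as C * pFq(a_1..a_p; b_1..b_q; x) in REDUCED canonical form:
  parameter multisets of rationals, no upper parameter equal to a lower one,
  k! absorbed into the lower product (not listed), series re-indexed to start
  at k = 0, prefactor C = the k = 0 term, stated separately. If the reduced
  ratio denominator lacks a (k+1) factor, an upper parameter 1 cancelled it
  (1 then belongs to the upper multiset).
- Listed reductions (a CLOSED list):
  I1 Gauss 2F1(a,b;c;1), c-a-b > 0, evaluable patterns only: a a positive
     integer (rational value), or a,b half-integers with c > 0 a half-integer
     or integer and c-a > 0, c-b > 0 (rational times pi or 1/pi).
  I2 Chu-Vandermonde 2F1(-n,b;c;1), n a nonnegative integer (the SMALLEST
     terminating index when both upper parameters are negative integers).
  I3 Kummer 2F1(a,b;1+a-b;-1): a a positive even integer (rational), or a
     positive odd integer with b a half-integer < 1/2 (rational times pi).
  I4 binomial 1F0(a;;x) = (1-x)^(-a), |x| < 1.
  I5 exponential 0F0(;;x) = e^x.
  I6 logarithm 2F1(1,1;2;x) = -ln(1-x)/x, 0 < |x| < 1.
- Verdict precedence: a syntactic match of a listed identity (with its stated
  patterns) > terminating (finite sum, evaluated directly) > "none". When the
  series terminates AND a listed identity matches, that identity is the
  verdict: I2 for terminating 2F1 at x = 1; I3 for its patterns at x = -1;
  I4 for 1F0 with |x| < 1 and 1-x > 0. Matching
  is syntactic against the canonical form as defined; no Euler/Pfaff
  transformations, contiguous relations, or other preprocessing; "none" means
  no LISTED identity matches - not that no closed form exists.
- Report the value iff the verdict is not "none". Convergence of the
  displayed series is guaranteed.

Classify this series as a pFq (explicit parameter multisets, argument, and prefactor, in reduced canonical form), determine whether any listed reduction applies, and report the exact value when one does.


This is 1 * 0F1(-; -\frac{1}{6}; -\frac{3}{2}) in reduced canonical form. Verdict: none - at argument -\frac{3}{2} the multisets {-} ; {-\frac{1}{6}} match no listed identity.

The tell: t_0 = 1 here, and the lower running product (C = 1, x = -3/2) is a rising factorial.
Step ratio: r(k) = -\frac{3}{2} * 1 / [(k-\frac{1}{6}) (k+1)] - poly over poly, x = -\frac{3}{2} from leading terms; C = 1 at k = 0.


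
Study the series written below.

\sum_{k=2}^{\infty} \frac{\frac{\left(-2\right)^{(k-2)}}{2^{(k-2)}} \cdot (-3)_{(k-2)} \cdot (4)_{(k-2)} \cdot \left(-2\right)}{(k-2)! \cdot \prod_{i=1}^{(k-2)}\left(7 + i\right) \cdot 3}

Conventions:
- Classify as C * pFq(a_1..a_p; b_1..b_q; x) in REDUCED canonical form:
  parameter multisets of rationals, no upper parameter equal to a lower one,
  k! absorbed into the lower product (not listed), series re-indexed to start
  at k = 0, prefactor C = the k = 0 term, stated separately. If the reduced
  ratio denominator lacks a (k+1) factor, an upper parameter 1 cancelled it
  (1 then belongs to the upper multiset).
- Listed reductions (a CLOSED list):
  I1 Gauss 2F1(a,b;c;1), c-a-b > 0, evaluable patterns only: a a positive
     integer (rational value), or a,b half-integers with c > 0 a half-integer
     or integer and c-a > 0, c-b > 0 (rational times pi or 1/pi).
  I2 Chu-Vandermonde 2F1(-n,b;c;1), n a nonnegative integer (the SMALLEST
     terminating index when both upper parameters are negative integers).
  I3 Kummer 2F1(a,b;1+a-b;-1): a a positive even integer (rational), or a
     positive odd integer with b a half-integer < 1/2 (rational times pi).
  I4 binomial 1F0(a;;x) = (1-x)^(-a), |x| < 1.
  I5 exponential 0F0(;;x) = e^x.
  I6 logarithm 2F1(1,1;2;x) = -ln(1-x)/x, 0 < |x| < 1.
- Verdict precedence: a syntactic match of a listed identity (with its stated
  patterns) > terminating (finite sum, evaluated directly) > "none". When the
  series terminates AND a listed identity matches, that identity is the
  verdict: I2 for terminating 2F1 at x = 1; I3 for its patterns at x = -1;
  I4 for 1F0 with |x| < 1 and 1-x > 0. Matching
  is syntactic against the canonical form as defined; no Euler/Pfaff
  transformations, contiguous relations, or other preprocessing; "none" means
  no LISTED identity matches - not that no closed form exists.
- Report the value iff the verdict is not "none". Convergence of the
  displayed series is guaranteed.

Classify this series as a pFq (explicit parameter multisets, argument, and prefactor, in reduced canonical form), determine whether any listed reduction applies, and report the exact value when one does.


Key step: from the first term -\frac{2}{3}: the two k-th powers (prefactor -2/3) combine into one argument.
Adjacent-term ratio: r(k) = -1 * (k-3) (k+4) / [(k+8) (k+1)] - rational in k, leading ratio -1; with t_0 = -\frac{2}{3}, classification follows.

At argument -1: a 2F1 with upper {-3, 4}, lower {8}, scaled by C = -\frac{2}{3}. Verdict: this is Kummer (I3) (x = -1; c = 8 equals 1+a-b for upper {-3, 4}: listed pattern). Exact value: -\frac{7}{3}.


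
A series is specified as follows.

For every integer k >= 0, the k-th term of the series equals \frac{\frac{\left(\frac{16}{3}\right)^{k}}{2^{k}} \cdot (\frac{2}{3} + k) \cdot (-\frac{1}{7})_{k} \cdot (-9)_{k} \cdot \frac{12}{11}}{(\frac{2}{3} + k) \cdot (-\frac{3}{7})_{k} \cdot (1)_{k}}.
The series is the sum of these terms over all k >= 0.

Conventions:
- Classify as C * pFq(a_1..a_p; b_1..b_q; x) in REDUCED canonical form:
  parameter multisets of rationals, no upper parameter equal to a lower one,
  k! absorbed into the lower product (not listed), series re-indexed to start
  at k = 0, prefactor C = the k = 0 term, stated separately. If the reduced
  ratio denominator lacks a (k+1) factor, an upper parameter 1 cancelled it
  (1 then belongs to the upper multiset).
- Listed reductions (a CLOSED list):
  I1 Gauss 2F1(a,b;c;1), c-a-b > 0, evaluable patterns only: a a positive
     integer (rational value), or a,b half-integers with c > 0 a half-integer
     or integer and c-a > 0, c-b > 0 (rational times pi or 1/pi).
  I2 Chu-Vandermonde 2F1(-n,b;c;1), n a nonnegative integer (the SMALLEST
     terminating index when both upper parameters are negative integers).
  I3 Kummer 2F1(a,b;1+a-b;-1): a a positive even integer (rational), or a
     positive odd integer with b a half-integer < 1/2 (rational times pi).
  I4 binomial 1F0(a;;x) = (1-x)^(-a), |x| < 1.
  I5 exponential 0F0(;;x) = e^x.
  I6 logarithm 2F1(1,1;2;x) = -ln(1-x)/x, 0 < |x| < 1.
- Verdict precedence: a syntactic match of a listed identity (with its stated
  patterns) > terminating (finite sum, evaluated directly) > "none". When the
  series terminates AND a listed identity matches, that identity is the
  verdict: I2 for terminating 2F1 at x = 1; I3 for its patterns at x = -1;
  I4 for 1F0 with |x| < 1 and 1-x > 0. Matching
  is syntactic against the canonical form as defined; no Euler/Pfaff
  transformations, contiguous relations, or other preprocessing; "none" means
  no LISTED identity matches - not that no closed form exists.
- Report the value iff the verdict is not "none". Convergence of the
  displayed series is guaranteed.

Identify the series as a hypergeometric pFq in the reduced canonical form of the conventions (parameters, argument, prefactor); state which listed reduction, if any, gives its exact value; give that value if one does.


Classification (C = \frac{12}{11}): 2F1 with upper {-9, -\frac{1}{7}}, lower {-\frac{3}{7}}, argument x = \frac{8}{3}. Verdict: terminating. With -9 upstairs the series is a 10-term polynomial sum; evaluated term by term. Exact value: -\frac{34316199452}{322580313}.

First insight: from the first term \frac{12}{11}: (1)_k (prefactor 12/11) is k! itself.
Adjacent-term ratio: r(k) = \frac{8}{3} * (k-9) (k-\frac{1}{7}) / [(k-\frac{3}{7}) (k+1)] - rational in k. x = \frac{8}{3}; t_0 = \frac{12}{11}; negate the roots.


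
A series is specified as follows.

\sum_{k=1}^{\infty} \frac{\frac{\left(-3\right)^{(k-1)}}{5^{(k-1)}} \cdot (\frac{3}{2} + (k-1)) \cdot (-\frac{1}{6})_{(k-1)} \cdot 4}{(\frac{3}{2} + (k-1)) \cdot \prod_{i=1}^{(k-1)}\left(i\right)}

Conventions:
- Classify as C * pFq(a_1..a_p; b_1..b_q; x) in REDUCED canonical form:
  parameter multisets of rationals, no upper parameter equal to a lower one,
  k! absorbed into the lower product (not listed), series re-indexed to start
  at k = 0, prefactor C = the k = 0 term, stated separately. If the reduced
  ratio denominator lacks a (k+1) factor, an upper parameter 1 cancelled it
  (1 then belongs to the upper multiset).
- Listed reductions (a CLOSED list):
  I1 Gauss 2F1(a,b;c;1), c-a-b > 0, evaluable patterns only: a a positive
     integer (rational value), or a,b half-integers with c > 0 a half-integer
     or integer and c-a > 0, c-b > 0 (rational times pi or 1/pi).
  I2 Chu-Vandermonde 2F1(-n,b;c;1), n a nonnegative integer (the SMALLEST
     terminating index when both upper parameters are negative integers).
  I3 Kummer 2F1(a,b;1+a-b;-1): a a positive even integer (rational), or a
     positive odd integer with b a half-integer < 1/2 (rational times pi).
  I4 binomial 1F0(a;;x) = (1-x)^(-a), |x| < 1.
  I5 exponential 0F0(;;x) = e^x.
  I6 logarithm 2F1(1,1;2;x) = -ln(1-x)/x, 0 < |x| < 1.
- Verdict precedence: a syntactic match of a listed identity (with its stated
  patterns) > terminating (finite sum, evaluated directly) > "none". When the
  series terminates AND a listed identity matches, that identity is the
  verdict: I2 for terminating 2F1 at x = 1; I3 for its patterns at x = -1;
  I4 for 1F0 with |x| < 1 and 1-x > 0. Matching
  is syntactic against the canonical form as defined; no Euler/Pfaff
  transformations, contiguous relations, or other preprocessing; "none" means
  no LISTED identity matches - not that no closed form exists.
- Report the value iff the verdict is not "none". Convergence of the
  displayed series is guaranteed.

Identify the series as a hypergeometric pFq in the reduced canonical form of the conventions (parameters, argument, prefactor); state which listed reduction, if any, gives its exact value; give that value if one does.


First insight: t_0 being 4, the product of the first k integers (C = 4) is k!.
Ratio: r(k) = -\frac{3}{5} * (k-\frac{1}{6}) / [(k+1)] - rational in k, leading ratio -\frac{3}{5}; with t_0 = 4, classification follows.

At argument -\frac{3}{5}: a 1F0 with upper {-\frac{1}{6}}, lower {-}, scaled by C = 4. Verdict: binomial (I4) fires (the 1F0 binomial series: exponent 1/6, x = -\frac{3}{5}). Sum: 4 \cdot \left(\frac{8}{5}\right)^{\frac{1}{6}}.


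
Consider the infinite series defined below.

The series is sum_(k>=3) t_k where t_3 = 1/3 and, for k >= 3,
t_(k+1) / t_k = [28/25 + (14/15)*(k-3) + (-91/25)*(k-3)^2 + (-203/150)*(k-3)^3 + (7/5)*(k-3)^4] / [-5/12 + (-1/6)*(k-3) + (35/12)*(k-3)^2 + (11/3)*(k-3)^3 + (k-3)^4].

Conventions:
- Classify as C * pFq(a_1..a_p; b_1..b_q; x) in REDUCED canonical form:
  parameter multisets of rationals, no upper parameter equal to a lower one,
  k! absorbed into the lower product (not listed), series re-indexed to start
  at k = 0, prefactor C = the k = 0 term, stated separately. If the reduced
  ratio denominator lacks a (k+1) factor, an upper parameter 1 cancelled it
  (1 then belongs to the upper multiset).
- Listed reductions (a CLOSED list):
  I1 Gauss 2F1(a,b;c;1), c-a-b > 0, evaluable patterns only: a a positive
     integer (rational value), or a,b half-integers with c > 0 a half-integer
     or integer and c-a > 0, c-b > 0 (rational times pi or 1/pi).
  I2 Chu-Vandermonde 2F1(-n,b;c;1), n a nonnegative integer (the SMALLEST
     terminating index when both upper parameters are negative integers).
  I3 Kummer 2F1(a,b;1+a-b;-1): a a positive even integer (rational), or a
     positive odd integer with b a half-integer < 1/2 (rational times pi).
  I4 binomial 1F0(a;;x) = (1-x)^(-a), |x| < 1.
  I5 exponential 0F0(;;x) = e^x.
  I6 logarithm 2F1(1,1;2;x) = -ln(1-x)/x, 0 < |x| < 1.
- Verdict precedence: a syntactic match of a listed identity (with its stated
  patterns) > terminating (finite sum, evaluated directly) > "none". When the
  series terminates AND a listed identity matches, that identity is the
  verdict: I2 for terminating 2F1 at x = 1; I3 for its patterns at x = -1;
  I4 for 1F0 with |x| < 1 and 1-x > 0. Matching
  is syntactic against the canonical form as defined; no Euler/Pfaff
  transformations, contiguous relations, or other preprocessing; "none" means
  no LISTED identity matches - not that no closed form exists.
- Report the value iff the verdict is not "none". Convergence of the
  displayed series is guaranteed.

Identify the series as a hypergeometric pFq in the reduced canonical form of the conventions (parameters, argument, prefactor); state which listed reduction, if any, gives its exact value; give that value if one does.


Classification (C = 1/3): 3F2 with upper {-2, -2/3, 6/5}, lower {-1/3, 5/2}, argument x = 7/5. Verdict: terminating (-2 upstairs). 3 nonzero terms in all; added directly. Hence: -3427/9375.

The tell: t_0 being 1/3, the ratio is unreduced: k + 1/2 divides both sides (C = 1/3, x = 7/5).
Term ratio: r(k) = (7/5) * (k-2) (k-2/3) (k+6/5) / [(k-1/3) (k+5/2) (k+1)] - rational in k, leading ratio (7/5); with t_0 = 1/3, classification follows.


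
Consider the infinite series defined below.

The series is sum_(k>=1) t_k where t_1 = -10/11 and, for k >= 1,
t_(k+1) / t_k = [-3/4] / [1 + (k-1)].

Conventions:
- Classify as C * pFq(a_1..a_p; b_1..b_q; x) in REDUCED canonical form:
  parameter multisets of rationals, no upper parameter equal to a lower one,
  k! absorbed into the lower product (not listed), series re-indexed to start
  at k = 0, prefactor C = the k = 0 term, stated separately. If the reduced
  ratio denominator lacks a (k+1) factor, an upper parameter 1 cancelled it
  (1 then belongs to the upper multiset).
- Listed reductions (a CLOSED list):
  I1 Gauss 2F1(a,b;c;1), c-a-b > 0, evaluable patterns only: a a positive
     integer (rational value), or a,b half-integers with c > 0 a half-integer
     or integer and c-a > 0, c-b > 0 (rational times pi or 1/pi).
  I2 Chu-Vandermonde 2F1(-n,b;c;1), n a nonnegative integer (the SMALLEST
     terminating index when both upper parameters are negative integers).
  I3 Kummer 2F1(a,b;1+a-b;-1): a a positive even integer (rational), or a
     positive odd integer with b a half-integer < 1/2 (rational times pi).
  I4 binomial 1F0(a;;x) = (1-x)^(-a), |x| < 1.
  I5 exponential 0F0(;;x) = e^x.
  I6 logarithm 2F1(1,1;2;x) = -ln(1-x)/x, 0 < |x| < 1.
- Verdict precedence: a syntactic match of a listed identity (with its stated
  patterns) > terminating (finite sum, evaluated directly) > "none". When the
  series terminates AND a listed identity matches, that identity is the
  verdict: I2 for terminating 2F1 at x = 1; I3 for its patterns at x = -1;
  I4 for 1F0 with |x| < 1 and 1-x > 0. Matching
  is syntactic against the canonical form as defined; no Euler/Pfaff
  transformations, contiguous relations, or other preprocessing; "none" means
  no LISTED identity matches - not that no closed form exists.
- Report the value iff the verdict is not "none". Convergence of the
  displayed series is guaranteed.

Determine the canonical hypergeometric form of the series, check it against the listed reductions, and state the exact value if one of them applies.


x = -3/4 here; the reduced form reads 0F0, upper {-}, lower {-}, C = -10/11. Verdict: exponential (I5) applies (the 0F0 exponential series at x = -3/4). Sum: (-10/11) * e^(-3/4).

Key observation: t_0 = -10/11 here, and roots of the ratio polynomials (C = -10/11) are the negated parameters.
Step ratio: r(k) = (-3/4) * 1 / [(k+1)] - rational in k, leading ratio (-3/4); with t_0 = -10/11, classification follows.


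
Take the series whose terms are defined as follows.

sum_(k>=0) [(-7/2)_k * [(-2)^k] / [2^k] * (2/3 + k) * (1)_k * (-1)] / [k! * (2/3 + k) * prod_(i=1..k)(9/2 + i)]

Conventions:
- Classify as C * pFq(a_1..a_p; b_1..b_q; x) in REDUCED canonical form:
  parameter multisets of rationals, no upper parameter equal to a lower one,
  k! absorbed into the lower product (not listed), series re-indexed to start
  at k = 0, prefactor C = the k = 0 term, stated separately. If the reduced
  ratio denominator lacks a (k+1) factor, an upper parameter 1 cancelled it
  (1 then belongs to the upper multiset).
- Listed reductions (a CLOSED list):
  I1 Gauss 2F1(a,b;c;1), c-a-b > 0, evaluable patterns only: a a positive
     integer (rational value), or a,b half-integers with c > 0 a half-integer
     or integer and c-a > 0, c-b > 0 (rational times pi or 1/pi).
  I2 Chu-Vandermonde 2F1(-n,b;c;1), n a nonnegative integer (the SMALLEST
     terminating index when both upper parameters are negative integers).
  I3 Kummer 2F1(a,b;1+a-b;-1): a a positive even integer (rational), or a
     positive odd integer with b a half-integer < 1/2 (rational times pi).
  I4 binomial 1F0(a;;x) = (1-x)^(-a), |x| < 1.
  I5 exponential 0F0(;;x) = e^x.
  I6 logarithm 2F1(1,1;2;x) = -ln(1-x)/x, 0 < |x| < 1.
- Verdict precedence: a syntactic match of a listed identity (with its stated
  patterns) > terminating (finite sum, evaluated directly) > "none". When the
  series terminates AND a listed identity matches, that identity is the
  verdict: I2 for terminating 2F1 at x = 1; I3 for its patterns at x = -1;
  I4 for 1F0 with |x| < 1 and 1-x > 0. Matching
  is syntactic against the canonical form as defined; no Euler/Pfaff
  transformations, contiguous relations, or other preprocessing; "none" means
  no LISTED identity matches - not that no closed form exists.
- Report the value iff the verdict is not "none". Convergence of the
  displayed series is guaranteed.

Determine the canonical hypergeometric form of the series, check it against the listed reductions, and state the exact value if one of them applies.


Canonical form: C = -1 times 2F1 with upper {-7/2, 1}, lower {11/2}, x = -1. Verdict (x = -1): the Kummer evaluation I3 applies (x = -1; c = 11/2 equals 1+a-b for upper {-7/2, 1}: listed pattern). Exact value: (-315/512) * pi.

Key step: from the first term -1: striking the common factor k + 2/3 reduces the term (C = -1).
Step ratio: r(k) = (-1) * (k-7/2) (k+1) / [(k+11/2) (k+1)] - rational in k. x = (-1); t_0 = -1; negate the roots.


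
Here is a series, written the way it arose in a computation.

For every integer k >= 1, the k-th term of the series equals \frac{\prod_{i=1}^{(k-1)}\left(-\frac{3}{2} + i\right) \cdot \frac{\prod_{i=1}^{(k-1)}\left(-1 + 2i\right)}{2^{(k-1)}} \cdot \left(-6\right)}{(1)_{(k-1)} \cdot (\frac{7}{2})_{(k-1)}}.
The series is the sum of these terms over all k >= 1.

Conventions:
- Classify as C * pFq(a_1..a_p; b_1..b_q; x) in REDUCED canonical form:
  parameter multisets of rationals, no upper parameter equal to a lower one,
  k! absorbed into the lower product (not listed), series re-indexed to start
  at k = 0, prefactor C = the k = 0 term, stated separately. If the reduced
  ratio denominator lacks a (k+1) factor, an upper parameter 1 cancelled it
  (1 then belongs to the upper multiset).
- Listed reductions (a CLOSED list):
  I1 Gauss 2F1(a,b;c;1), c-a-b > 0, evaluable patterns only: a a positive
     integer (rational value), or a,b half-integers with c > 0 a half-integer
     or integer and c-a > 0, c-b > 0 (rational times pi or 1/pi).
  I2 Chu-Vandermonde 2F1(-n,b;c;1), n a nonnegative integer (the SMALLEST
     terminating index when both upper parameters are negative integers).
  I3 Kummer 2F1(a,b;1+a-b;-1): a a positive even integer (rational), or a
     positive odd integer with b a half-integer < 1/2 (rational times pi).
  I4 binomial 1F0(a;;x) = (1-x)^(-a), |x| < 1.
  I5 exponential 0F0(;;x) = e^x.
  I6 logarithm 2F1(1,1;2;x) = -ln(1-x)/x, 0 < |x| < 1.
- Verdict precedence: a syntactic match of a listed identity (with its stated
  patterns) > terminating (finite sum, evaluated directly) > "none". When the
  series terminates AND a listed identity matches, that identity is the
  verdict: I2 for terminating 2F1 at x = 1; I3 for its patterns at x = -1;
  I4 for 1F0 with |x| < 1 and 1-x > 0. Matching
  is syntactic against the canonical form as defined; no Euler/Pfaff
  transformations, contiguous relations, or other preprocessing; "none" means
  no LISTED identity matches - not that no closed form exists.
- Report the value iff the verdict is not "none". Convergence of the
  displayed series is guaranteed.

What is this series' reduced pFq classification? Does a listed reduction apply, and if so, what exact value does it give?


Prefactor -6, argument 1: 2F1 with upper {-\frac{1}{2}, \frac{1}{2}} over lower {\frac{7}{2}}. Verdict at x = 1: Gauss's theorem I1 (half-integer case) matches (x = 1; upper {-\frac{1}{2}, \frac{1}{2}} half-integers, c = \frac{7}{2} in the evaluable pattern). Its exact value is \left(-\frac{225}{128}\right) \cdot \pi.

First insight: from the first term -6: the odd product 1*3*...*(2k-1) (C = -6) is 2^k (1/2)_k.
Ratio: r(k) = 1 * (k-\frac{1}{2}) (k+\frac{1}{2}) / [(k+\frac{7}{2}) (k+1)] - rational; roots negated = parameters, x = 1, C = -6.


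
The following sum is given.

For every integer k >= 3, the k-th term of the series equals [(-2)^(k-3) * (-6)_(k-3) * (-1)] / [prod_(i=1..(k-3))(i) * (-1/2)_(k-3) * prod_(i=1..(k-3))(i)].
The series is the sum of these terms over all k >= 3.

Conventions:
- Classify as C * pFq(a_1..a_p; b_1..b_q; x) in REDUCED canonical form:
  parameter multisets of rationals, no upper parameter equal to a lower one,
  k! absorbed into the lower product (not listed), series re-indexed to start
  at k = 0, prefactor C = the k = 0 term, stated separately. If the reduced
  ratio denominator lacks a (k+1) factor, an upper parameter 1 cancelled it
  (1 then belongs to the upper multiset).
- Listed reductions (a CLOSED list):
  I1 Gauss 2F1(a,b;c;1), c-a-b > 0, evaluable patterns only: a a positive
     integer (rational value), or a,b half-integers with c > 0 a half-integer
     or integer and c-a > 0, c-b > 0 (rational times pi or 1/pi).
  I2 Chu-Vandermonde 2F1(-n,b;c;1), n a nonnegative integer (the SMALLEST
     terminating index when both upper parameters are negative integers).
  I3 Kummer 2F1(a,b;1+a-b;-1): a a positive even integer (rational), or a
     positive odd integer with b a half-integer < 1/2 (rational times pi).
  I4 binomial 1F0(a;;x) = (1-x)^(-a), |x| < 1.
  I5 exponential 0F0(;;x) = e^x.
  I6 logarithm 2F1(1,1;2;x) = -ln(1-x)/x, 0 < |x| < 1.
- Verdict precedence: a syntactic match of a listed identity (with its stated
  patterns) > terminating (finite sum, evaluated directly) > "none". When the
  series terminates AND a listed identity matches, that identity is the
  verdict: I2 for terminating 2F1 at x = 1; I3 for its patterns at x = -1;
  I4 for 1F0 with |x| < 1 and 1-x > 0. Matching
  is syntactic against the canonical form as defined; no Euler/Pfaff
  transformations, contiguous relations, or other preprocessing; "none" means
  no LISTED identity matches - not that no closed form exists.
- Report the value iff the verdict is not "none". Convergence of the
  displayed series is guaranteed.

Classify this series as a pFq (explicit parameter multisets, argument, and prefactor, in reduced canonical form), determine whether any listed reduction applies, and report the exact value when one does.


With C = -1: the canonical form is 1F2(-6; -1/2, 1; -2). Verdict: terminating at k = 6: the factor (-6)_k kills every later term; summing the 7 survivors is exact. Hence: 9579667/42525.

Key step: with t_0 = -1, the lower running product (C = -1) is a rising factorial.
Adjacent-term ratio: r(k) = (-2) * (k-6) / [(k-1/2) (k+1) (k+1)] ; factor over Q: parameters, x = (-2), and C = -1.
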